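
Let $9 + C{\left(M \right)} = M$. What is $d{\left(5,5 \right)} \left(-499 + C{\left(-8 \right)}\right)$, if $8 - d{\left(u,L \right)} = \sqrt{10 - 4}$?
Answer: $-4128 + 516 \sqrt{6} \approx -2864.1$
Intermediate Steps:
$C{\left(M \right)} = -9 + M$
$d{\left(u,L \right)} = 8 - \sqrt{6}$ ($d{\left(u,L \right)} = 8 - \sqrt{10 - 4} = 8 - \sqrt{6}$)
$d{\left(5,5 \right)} \left(-499 + C{\left(-8 \right)}\right) = \left(8 - \sqrt{6}\right) \left(-499 - 17\right) = \left(8 - \sqrt{6}\right) \left(-516\right) = -4128 + 516 \sqrt{6}$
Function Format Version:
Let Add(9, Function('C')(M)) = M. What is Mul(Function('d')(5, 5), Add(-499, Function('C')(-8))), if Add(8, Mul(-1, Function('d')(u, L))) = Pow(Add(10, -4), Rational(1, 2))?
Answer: Add(-4128, Mul(516, Pow(6, Rational(1, 2)))) ≈ -2864.1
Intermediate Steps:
Function('C')(M) = Add(-9, M)
Function('d')(u, L) = Add(8, Mul(-1, Pow(6, Rational(1, 2)))) (Function('d')(u, L) = Add(8, Mul(-1, Pow(Add(10, -4), Rational(1, 2)))) = Add(8, Mul(-1, Pow(6, Rational(1, 2)))))
Mul(Function('d')(5, 5), Add(-499, Function('C')(-8))) = Mul(Add(8, Mul(-1, Pow(6, Rational(1, 2)))), Add(-499, Add(-9, -8))) = Mul(Add(8, Mul(-1, Pow(6, Rational(1, 2)))), Add(-499, -17)) = Mul(Add(8, Mul(-1, Pow(6, Rational(1, 2)))), -516) = Add(-4128, Mul(516, Pow(6, Rational(1, 2))))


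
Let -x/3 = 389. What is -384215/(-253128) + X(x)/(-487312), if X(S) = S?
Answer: 23440997557/15419038992 ≈ 1.5203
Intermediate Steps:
x = -1167 (x = -3*389 = -1167)
-384215/(-253128) + X(x)/(-487312) = -384215/(-253128) - 1167/(-487312) = -384215*(-1/253128) - 1167*(-1/487312) = 384215/253128 + 1167/487312 = 23440997557/15419038992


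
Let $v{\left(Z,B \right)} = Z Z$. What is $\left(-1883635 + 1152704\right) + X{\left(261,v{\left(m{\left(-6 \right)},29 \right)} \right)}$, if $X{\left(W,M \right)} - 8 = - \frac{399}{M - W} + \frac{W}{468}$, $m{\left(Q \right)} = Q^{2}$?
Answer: $- \frac{13112755531}{17940} \approx -7.3092 \cdot 10^{5}$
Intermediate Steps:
$v{\left(Z,B \right)} = Z^{2}$
$X{\left(W,M \right)} = 8 - \frac{399}{M - W} + \frac{W}{468}$ ($X{\left(W,M \right)} = 8 + \left(- \frac{399}{M - W} + \frac{W}{468}\right) = 8 - \frac{399}{M - W} + \frac{W}{468}$)
$\left(-1883635 + 1152704\right) + X{\left(261,v{\left(m{\left(-6 \right)},29 \right)} \right)} = \left(-1883635 + 1152704\right) + \frac{-186732 - 261^{2} - 977184 + 3744 \left(\left(-6\right)^{2}\right)^{2} + \left(\left(-6\right)^{2}\right)^{2} \cdot 261}{468 \left(\left(\left(-6\right)^{2}\right)^{2} - 261\right)} = -730931 + \frac{-186732 - 68121 - 977184 + 3744 \cdot 36^{2} + 36^{2} \cdot 261}{468 \left(36^{2} - 261\right)} = -730931 + \frac{-186732 - 68121 - 977184 + 3744 \cdot 1296 + 1296 \cdot 261}{468 \left(1296 - 261\right)} = -730931 + \frac{-186732 - 68121 - 977184 + 4852224 + 338256}{468 \cdot 1035} = -730931 + \frac{1}{468} \cdot \frac{1}{1035} \cdot 3958443 = -730931 + \frac{146609}{17940} = - \frac{13112755531}{17940}$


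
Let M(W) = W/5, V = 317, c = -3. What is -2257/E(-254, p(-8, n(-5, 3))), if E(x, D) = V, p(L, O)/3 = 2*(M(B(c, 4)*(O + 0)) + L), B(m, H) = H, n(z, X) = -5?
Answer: -2257/317 ≈ -7.1199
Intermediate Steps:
M(W) = W/5 (M(W) = W*(⅕) = W/5)
p(L, O) = 6*L + 24*O/5 (p(L, O) = 3*(2*((4*(O + 0))/5 + L)) = 3*(2*((4*O)/5 + L)) = 3*(2*(4*O/5 + L)) = 3*(2*(L + 4*O/5)) = 3*(2*L + 8*O/5) = 6*L + 24*O/5)
E(x, D) = 317
-2257/E(-254, p(-8, n(-5, 3))) = -2257/317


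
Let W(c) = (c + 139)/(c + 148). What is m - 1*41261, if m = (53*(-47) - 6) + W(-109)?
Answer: -568844/13 ≈ -43757.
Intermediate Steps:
W(c) = (139 + c)/(148 + c)
m = -32451/13 (m = (53*(-47) - 6) + (139 - 109)/(148 - 109) = (-2491 - 6) + 30/39 = -2497 + (1/39)*30 = -2497 + 10/13 = -32451/13 ≈ -2496.2)
m - 1*41261 = -32451/13 - 1*41261 = -32451/13 - 41261 = -568844/13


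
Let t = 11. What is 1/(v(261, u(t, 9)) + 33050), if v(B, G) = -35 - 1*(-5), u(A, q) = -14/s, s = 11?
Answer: 1/33020 ≈ 3.0285e-5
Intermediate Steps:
u(A, q) = -14/11
v(B, G) = -30 (v(B, G) = -35 + 5 = -30)
1/(v(261, u(t, 9)) + 33050) = 1/(-30 + 33050) = 1/33020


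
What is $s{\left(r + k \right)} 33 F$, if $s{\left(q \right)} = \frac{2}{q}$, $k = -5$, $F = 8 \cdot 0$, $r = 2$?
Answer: $0$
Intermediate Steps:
$F = 0$
$s{\left(r + k \right)} 33 F = \frac{2}{2 - 5} \cdot 33 \cdot 0 = \frac{2}{-3} \cdot 33 \cdot 0 = 2 \left(- \frac{1}{3}\right) 33 \cdot 0 = \left(- \frac{2}{3}\right) 33 \cdot 0 = \left(-22\right) 0 = 0$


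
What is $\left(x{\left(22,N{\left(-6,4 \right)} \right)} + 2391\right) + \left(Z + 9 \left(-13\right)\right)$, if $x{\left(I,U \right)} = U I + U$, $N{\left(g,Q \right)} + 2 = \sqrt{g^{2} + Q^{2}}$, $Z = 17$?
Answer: $2245 + 46 \sqrt{13} \approx 2410.9$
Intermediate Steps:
$N{\left(g,Q \right)} = -2 + \sqrt{Q^{2} + g^{2}}$ ($N{\left(g,Q \right)} = -2 + \sqrt{g^{2} + Q^{2}} = -2 + \sqrt{Q^{2} + g^{2}}$)
$x{\left(I,U \right)} = U + I U$ ($x{\left(I,U \right)} = I U + U = U + I U$)
$\left(x{\left(22,N{\left(-6,4 \right)} \right)} + 2391\right) + \left(Z + 9 \left(-13\right)\right) = \left(\left(-2 + \sqrt{4^{2} + \left(-6\right)^{2}}\right) \left(1 + 22\right) + 2391\right) + \left(17 + 9 \left(-13\right)\right) = \left(\left(-2 + \sqrt{16 + 36}\right) 23 + 2391\right) + \left(17 - 117\right) = \left(\left(-2 + \sqrt{52}\right) 23 + 2391\right) - 100 = \left(\left(-2 + 2 \sqrt{13}\right) 23 + 2391\right) - 100 = \left(\left(-46 + 46 \sqrt{13}\right) + 2391\right) - 100 = \left(2345 + 46 \sqrt{13}\right) - 100 = 2245 + 46 \sqrt{13}$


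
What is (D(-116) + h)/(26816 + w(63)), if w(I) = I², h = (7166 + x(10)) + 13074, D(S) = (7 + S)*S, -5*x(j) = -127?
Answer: 3501/3275 ≈ 1.0690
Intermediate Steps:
x(j) = 127/5 (x(j) = -⅕*(-127) = 127/5)
D(S) = S*(7 + S)
h = 101327/5 (h = (7166 + 127/5) + 13074 = 35957/5 + 13074 = 101327/5 ≈ 20265.)
(D(-116) + h)/(26816 + w(63)) = (-116*(7 - 116) + 101327/5)/(26816 + 63²) = (-116*(-109) + 101327/5)/(26816 + 3969) = (12644 + 101327/5)/30785 = (164547/5)*(1/30785) = 3501/3275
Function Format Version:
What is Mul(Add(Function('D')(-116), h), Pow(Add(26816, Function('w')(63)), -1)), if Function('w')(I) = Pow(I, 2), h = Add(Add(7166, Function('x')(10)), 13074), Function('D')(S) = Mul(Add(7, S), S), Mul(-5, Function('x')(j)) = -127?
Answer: Rational(3501, 3275) ≈ 1.0690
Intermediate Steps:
Function('x')(j) = Rational(127, 5) (Function('x')(j) = Mul(Rational(-1, 5), -127) = Rational(127, 5))
Function('D')(S) = Mul(S, Add(7, S))
h = Rational(101327, 5) (h = Add(Add(7166, Rational(127, 5)), 13074) = Add(Rational(35957, 5), 13074) = Rational(101327, 5) ≈ 20265.)
Mul(Add(Function('D')(-116), h), Pow(Add(26816, Function('w')(63)), -1)) = Mul(Add(Mul(-116, Add(7, -116)), Rational(101327, 5)), Pow(Add(26816, Pow(63, 2)), -1)) = Mul(Add(Mul(-116, -109), Rational(101327, 5)), Pow(Add(26816, 3969), -1)) = Mul(Add(12644, Rational(101327, 5)), Pow(30785, -1)) = Mul(Rational(164547, 5), Rational(1, 30785)) = Rational(3501, 3275)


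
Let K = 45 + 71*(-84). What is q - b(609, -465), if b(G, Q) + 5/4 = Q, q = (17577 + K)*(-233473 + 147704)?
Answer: -3999578143/4 ≈ -9.9990e+8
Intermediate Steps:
K = -5919 (K = 45 - 5964 = -5919)
q = -999895002 (q = (17577 - 5919)*(-233473 + 147704) = 11658*(-85769) = -999895002)
b(G, Q) = -5/4 + Q
q - b(609, -465) = -999895002 - (-5/4 - 465) = -999895002 - 1*(-1865/4) = -999895002 + 1865/4 = -3999578143/4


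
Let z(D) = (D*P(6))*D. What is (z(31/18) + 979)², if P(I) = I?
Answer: 2897345929/2916 ≈ 9.9360e+5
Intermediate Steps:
z(D) = 6*D² (z(D) = (D*6)*D = (6*D)*D = 6*D²)
(z(31/18) + 979)² = (6*(31/18)² + 979)² = (6*(961/324) + 979)² = (961/54 + 979)² = (53827/54)² = 2897345929/2916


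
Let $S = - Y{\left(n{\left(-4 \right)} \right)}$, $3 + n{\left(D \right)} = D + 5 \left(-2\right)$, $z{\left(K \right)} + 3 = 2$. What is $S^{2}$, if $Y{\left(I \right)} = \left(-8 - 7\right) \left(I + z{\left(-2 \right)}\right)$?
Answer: $72900$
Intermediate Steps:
$z{\left(K \right)} = -1$ ($z{\left(K \right)} = -3 + 2 = -1$)
$n{\left(D \right)} = -13 + D$ ($n{\left(D \right)} = -3 + \left(D + 5 \left(-2\right)\right) = -3 + \left(D - 10\right) = -3 + \left(-10 + D\right) = -13 + D$)
$Y{\left(I \right)} = 15 - 15 I$ ($Y{\left(I \right)} = \left(-8 - 7\right) \left(I - 1\right) = - 15 \left(-1 + I\right) = 15 - 15 I$)
$S = -270$ ($S = - (15 - 15 \left(-13 - 4\right)) = - (15 - -255) = - (15 + 255) = \left(-1\right) 270 = -270$)
$S^{2} = \left(-270\right)^{2} = 72900$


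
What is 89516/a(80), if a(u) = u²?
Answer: 22379/1600 ≈ 13.987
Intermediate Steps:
89516/a(80) = 89516/(80²) = 89516/6400 = 89516*(1/6400) = 22379/1600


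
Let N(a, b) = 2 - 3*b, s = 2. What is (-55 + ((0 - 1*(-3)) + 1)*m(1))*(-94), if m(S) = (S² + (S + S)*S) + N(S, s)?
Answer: 5546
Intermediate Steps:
m(S) = -4 + 3*S² (m(S) = (S² + (S + S)*S) + (2 - 3*2) = (S² + (2*S)*S) + (2 - 6) = (S² + 2*S²) - 4 = 3*S² - 4 = -4 + 3*S²)
(-55 + ((0 - 1*(-3)) + 1)*m(1))*(-94) = (-55 + ((0 - 1*(-3)) + 1)*(-4 + 3*1²))*(-94) = (-55 + ((0 + 3) + 1)*(-4 + 3*1))*(-94) = (-55 + (3 + 1)*(-4 + 3))*(-94) = (-55 + 4*(-1))*(-94) = (-55 - 4)*(-94) = -59*(-94) = 5546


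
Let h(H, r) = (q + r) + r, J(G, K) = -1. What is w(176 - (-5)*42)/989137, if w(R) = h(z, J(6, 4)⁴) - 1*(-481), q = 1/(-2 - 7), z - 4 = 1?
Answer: 4346/8902233 ≈ 0.00048819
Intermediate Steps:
z = 5 (z = 4 + 1 = 5)
q = -⅑ (q = 1/(-9) = -⅑ ≈ -0.11111)
h(H, r) = -⅑ + 2*r (h(H, r) = (-⅑ + r) + r = -⅑ + 2*r)
w(R) = 4346/9 (w(R) = (-⅑ + 2*(-1)⁴) - 1*(-481) = (-⅑ + 2*1) + 481 = (-⅑ + 2) + 481 = 17/9 + 481 = 4346/9)
w(176 - (-5)*42)/989137 = (4346/9)/989137 = (4346/9)*(1/989137) = 4346/8902233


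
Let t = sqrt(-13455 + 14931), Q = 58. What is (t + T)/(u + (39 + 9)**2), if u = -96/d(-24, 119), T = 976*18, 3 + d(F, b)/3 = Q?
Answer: 30195/3959 + 165*sqrt(41)/63344 ≈ 7.6436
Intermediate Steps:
d(F, b) = 165 (d(F, b) = -9 + 3*58 = -9 + 174 = 165)
T = 17568
u = -32/55 (u = -96/165 = -96*1/165 = -32/55 ≈ -0.58182)
t = 6*sqrt(41) (t = sqrt(1476) = 6*sqrt(41) ≈ 38.419)
(t + T)/(u + (39 + 9)**2) = (6*sqrt(41) + 17568)/(-32/55 + (39 + 9)**2) = (17568 + 6*sqrt(41))/(-32/55 + 48**2) = (17568 + 6*sqrt(41))/(-32/55 + 2304) = (17568 + 6*sqrt(41))/(126688/55) = (17568 + 6*sqrt(41))*(55/126688) = 30195/3959 + 165*sqrt(41)/63344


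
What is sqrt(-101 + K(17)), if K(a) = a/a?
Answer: 10*I ≈ 10.0*I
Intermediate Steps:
K(a) = 1
sqrt(-101 + K(17)) = sqrt(-101 + 1) = sqrt(-100) = 10*I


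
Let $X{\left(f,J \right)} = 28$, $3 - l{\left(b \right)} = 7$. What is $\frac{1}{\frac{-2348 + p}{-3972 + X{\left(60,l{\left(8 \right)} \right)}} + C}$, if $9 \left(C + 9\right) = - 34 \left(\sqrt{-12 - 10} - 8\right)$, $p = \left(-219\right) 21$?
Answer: $\frac{28958595192}{1061171912681} + \frac{4759871616 i \sqrt{22}}{1061171912681} \approx 0.027289 + 0.021039 i$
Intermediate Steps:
$l{\left(b \right)} = -4$ ($l{\left(b \right)} = 3 - 7 = -4$)
$p = -4599$
$C = \frac{191}{9} - \frac{34 i \sqrt{22}}{9}$ ($C = -9 + \frac{\left(-34\right) \left(\sqrt{-12 - 10} - 8\right)}{9} = -9 + \frac{\left(-34\right) \left(\sqrt{-22} - 8\right)}{9} = -9 + \frac{\left(-34\right) \left(i \sqrt{22} - 8\right)}{9} = -9 + \frac{\left(-34\right) \left(-8 + i \sqrt{22}\right)}{9} = -9 + \frac{272 - 34 i \sqrt{22}}{9} = -9 + \left(\frac{272}{9} - \frac{34 i \sqrt{22}}{9}\right) = \frac{191}{9} - \frac{34 i \sqrt{22}}{9} \approx 21.222 - 17.719 i$)
$\frac{1}{\frac{-2348 + p}{-3972 + X{\left(60,l{\left(8 \right)} \right)}} + C} = \frac{1}{\frac{-2348 - 4599}{-3972 + 28} + \left(\frac{191}{9} - \frac{34 i \sqrt{22}}{9}\right)} = \frac{1}{- \frac{6947}{-3944} + \left(\frac{191}{9} - \frac{34 i \sqrt{22}}{9}\right)} = \frac{1}{\left(-6947\right) \left(- \frac{1}{3944}\right) + \left(\frac{191}{9} - \frac{34 i \sqrt{22}}{9}\right)} = \frac{1}{\frac{6947}{3944} + \left(\frac{191}{9} - \frac{34 i \sqrt{22}}{9}\right)} = \frac{1}{\frac{815827}{35496} - \frac{34 i \sqrt{22}}{9}}$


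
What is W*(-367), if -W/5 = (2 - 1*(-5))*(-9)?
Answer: -115605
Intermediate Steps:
W = 315 (W = -5*(2 - 1*(-5))*(-9) = -5*(2 + 5)*(-9) = -35*(-9) = -5*(-63) = 315)
W*(-367) = 315*(-367) = -115605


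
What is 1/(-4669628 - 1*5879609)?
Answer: -1/10549237 ≈ -9.4794e-8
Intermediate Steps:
1/(-4669628 - 1*5879609) = 1/(-4669628 - 5879609) = 1/(-10549237) = -1/10549237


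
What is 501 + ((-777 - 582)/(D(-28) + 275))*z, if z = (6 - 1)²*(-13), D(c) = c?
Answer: 43494/19 ≈ 2289.2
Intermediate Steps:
z = -325 (z = 5²*(-13) = 25*(-13) = -325)
501 + ((-777 - 582)/(D(-28) + 275))*z = 501 + ((-777 - 582)/(-28 + 275))*(-325) = 501 - 1359/247*(-325) = 501 + 33975/19 = 43494/19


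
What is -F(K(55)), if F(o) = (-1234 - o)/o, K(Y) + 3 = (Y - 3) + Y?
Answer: 669/52 ≈ 12.865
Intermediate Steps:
K(Y) = -6 + 2*Y (K(Y) = -3 + ((Y - 3) + Y) = -3 + ((-3 + Y) + Y) = -3 + (-3 + 2*Y) = -6 + 2*Y)
F(o) = (-1234 - o)/o
-F(K(55)) = -(-1234 - (-6 + 2*55))/(-6 + 2*55) = -(-1234 - (-6 + 110))/(-6 + 110) = -(-1234 - 1*104)/104 = -(-1234 - 104)/104 = -(-1338)/104 = -1*(-669/52) = 669/52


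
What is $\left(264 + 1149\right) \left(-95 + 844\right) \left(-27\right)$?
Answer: $-28575099$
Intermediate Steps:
$\left(264 + 1149\right) \left(-95 + 844\right) \left(-27\right) = 1413 \cdot 749 \left(-27\right) = 1058337 \left(-27\right) = -28575099$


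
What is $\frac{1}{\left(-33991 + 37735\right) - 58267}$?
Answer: $- \frac{1}{54523} \approx -1.8341 \cdot 10^{-5}$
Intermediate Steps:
$\frac{1}{\left(-33991 + 37735\right) - 58267} = \frac{1}{3744 - 58267} = \frac{1}{-54523} = - \frac{1}{54523}$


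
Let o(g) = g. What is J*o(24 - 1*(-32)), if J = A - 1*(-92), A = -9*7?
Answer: 1624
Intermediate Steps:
A = -63
J = 29 (J = -63 - 1*(-92) = -63 + 92 = 29)
J*o(24 - 1*(-32)) = 29*(24 - 1*(-32)) = 29*(24 + 32) = 29*56 = 1624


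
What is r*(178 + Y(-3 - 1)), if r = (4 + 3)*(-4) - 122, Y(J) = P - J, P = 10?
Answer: -28800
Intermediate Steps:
Y(J) = 10 - J
r = -150 (r = 7*(-4) - 122 = -28 - 122 = -150)
r*(178 + Y(-3 - 1)) = -150*(178 + (10 - (-3 - 1))) = -150*(178 + (10 - 1*(-4))) = -150*(178 + (10 + 4)) = -150*(178 + 14) = -150*192 = -28800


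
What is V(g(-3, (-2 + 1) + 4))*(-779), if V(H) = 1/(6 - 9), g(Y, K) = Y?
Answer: 779/3 ≈ 259.67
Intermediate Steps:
V(H) = -⅓ (V(H) = 1/(-3) = -⅓)
V(g(-3, (-2 + 1) + 4))*(-779) = -⅓*(-779) = 779/3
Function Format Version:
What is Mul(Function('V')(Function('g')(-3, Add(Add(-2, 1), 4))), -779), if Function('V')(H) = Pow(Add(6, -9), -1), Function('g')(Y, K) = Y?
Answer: Rational(779, 3) ≈ 259.67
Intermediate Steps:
Function('V')(H) = Rational(-1, 3) (Function('V')(H) = Pow(-3, -1) = Rational(-1, 3))
Mul(Function('V')(Function('g')(-3, Add(Add(-2, 1), 4))), -779) = Mul(Rational(-1, 3), -779) = Rational(779, 3)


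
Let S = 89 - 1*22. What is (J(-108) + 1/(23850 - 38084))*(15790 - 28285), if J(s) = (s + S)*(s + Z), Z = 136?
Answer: 204176209335/14234 ≈ 1.4344e+7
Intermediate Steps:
S = 67 (S = 89 - 22 = 67)
J(s) = (67 + s)*(136 + s) (J(s) = (s + 67)*(s + 136) = (67 + s)*(136 + s))
(J(-108) + 1/(23850 - 38084))*(15790 - 28285) = ((9112 + (-108)² + 203*(-108)) + 1/(23850 - 38084))*(15790 - 28285) = ((9112 + 11664 - 21924) + 1/(-14234))*(-12495) = (-1148 - 1/14234)*(-12495) = -16340633/14234*(-12495) = 204176209335/14234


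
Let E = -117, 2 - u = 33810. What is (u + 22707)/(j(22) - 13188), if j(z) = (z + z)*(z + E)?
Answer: 11101/17368 ≈ 0.63916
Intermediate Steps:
u = -33808 (u = 2 - 1*33810 = 2 - 33810 = -33808)
j(z) = 2*z*(-117 + z) (j(z) = (z + z)*(z - 117) = (2*z)*(-117 + z) = 2*z*(-117 + z))
(u + 22707)/(j(22) - 13188) = (-33808 + 22707)/(2*22*(-117 + 22) - 13188) = -11101/(2*22*(-95) - 13188) = -11101/(-4180 - 13188) = -11101/(-17368) = -11101*(-1/17368) = 11101/17368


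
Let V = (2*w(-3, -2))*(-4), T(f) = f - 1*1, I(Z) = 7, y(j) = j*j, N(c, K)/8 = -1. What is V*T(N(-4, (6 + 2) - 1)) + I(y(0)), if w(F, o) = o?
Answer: -137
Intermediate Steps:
N(c, K) = -8 (N(c, K) = 8*(-1) = -8)
y(j) = j**2
T(f) = -1 + f (T(f) = f - 1 = -1 + f)
V = 16 (V = (2*(-2))*(-4) = -4*(-4) = 16)
V*T(N(-4, (6 + 2) - 1)) + I(y(0)) = 16*(-1 - 8) + 7 = 16*(-9) + 7 = -144 + 7 = -137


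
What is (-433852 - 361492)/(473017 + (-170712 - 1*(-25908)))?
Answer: -795344/328213 ≈ -2.4233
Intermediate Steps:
(-433852 - 361492)/(473017 + (-170712 - 1*(-25908))) = -795344/(473017 + (-170712 + 25908)) = -795344/(473017 - 144804) = -795344/328213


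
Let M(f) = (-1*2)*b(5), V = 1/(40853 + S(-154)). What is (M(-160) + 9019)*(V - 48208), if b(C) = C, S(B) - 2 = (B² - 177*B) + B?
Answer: -39814990806591/91675 ≈ -4.3431e+8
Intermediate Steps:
S(B) = 2 + B² - 176*B (S(B) = 2 + ((B² - 177*B) + B) = 2 + (B² - 176*B) = 2 + B² - 176*B)
V = 1/91675 (V = 1/(40853 + (2 + (-154)² - 176*(-154))) = 1/(40853 + (2 + 23716 + 27104)) = 1/(40853 + 50822) = 1/91675 ≈ 1.0908e-5)
M(f) = -10 (M(f) = -1*2*5 = -2*5 = -10)
(M(-160) + 9019)*(V - 48208) = (-10 + 9019)*(1/91675 - 48208) = 9009*(-4419468399/91675) = -39814990806591/91675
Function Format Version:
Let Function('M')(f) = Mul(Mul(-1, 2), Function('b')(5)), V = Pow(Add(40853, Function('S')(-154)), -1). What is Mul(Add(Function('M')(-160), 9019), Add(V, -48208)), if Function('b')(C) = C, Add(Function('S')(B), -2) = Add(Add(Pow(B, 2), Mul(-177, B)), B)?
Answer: Rational(-39814990806591, 91675) ≈ -4.3431e+8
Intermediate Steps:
Function('S')(B) = Add(2, Pow(B, 2), Mul(-176, B)) (Function('S')(B) = Add(2, Add(Add(Pow(B, 2), Mul(-177, B)), B)) = Add(2, Add(Pow(B, 2), Mul(-176, B))) = Add(2, Pow(B, 2), Mul(-176, B)))
V = Rational(1, 91675) (V = Pow(Add(40853, Add(2, Pow(-154, 2), Mul(-176, -154))), -1) = Pow(Add(40853, Add(2, 23716, 27104)), -1) = Pow(Add(40853, 50822), -1) = Pow(91675, -1) = Rational(1, 91675) ≈ 1.0908e-5)
Function('M')(f) = -10 (Function('M')(f) = Mul(Mul(-1, 2), 5) = Mul(-2, 5) = -10)
Mul(Add(Function('M')(-160), 9019), Add(V, -48208)) = Mul(Add(-10, 9019), Add(Rational(1, 91675), -48208)) = Mul(9009, Rational(-4419468399, 91675)) = Rational(-39814990806591, 91675)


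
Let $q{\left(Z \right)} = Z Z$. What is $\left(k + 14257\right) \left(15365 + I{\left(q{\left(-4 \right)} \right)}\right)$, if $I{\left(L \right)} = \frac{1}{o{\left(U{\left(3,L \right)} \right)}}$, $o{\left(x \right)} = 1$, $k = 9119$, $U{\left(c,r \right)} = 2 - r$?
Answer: $359195616$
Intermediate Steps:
$q{\left(Z \right)} = Z^{2}$
$I{\left(L \right)} = 1$ ($I{\left(L \right)} = 1^{-1} = 1$)
$\left(k + 14257\right) \left(15365 + I{\left(q{\left(-4 \right)} \right)}\right) = \left(9119 + 14257\right) \left(15365 + 1\right) = 23376 \cdot 15366 = 359195616$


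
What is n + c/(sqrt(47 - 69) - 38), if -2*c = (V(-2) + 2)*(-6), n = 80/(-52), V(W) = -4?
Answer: -13178/9529 + 3*I*sqrt(22)/733 ≈ -1.3829 + 0.019197*I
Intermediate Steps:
n = -20/13 (n = 80*(-1/52) = -20/13 ≈ -1.5385)
c = -6 (c = -(-4 + 2)*(-6)/2 = -(-1)*(-6) = -1/2*12 = -6)
n + c/(sqrt(47 - 69) - 38) = -20/13 - 6/(sqrt(47 - 69) - 38) = -20/13 - 6/(sqrt(-22) - 38) = -20/13 - 6/(I*sqrt(22) - 38) = -20/13 - 6/(-38 + I*sqrt(22))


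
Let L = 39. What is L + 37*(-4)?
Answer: -109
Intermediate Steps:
L + 37*(-4) = 39 + 37*(-4) = 39 - 148 = -109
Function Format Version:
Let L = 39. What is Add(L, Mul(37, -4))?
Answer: -109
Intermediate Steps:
Add(L, Mul(37, -4)) = Add(39, Mul(37, -4)) = Add(39, -148) = -109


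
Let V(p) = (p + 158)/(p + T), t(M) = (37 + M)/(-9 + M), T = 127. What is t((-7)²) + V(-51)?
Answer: 338/95 ≈ 3.5579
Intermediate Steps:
t(M) = (37 + M)/(-9 + M)
V(p) = (158 + p)/(127 + p) (V(p) = (p + 158)/(p + 127) = (158 + p)/(127 + p))
t((-7)²) + V(-51) = (37 + (-7)²)/(-9 + (-7)²) + (158 - 51)/(127 - 51) = (37 + 49)/(-9 + 49) + 107/76 = 86/40 + (1/76)*107 = (1/40)*86 + 107/76 = 43/20 + 107/76 = 338/95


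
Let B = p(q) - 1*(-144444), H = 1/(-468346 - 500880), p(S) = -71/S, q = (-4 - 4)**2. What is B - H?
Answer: 4479929763517/31015232 ≈ 1.4444e+5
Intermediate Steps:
q = 64 (q = (-8)**2 = 64)
H = -1/969226 (H = 1/(-969226) = -1/969226 ≈ -1.0318e-6)
B = 9244345/64 (B = -71/64 - 1*(-144444) = -71*1/64 + 144444 = -71/64 + 144444 = 9244345/64 ≈ 1.4444e+5)
B - H = 9244345/64 - 1*(-1/969226) = 9244345/64 + 1/969226 = 4479929763517/31015232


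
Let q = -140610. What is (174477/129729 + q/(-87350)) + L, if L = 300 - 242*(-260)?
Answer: 23881055246788/377727605 ≈ 63223.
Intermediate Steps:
L = 63220 (L = 300 + 62920 = 63220)
(174477/129729 + q/(-87350)) + L = (174477/129729 - 140610/(-87350)) + 63220 = (174477*(1/129729) - 140610*(-1/87350)) + 63220 = (58159/43243 + 14061/8735) + 63220 = 1116058688/377727605 + 63220 = 23881055246788/377727605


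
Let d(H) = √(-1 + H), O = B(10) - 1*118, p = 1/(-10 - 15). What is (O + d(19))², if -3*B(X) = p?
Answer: 78406051/5625 - 17698*√2/25 ≈ 12938.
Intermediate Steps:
p = -1/25 (p = 1/(-25) = -1/25 ≈ -0.040000)
B(X) = 1/75 (B(X) = -⅓*(-1/25) = 1/75)
O = -8849/75 (O = 1/75 - 1*118 = 1/75 - 118 = -8849/75 ≈ -117.99)
(O + d(19))² = (-8849/75 + √(-1 + 19))² = (-8849/75 + √18)² = (-8849/75 + 3*√2)²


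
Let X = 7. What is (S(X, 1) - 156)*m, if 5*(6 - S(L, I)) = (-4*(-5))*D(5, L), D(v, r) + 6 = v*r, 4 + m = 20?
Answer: -4256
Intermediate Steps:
m = 16 (m = -4 + 20 = 16)
D(v, r) = -6 + r*v (D(v, r) = -6 + v*r = -6 + r*v)
S(L, I) = 30 - 20*L (S(L, I) = 6 - (-4*(-5))*(-6 + L*5)/5 = 6 - 4*(-6 + 5*L) = 6 - (-120 + 100*L)/5 = 6 + (24 - 20*L) = 30 - 20*L)
(S(X, 1) - 156)*m = ((30 - 20*7) - 156)*16 = ((30 - 140) - 156)*16 = (-110 - 156)*16 = -266*16 = -4256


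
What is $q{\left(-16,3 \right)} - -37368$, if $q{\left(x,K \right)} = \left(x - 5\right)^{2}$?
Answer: $37809$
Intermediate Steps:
$q{\left(x,K \right)} = \left(-5 + x\right)^{2}$
$q{\left(-16,3 \right)} - -37368 = \left(-5 - 16\right)^{2} - -37368 = \left(-21\right)^{2} + 37368 = 441 + 37368 = 37809$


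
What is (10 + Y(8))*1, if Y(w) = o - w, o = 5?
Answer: 7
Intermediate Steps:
Y(w) = 5 - w
(10 + Y(8))*1 = (10 + (5 - 1*8))*1 = (10 + (5 - 8))*1 = (10 - 3)*1 = 7*1 = 7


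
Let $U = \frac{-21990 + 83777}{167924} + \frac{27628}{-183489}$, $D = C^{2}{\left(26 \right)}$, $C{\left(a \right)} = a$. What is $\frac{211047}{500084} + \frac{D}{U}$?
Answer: $\frac{10417689107969493261}{3349477903267964} \approx 3110.2$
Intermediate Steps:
$D = 676$ ($D = 26^{2} = 676$)
$U = \frac{6697830571}{30812206836}$ ($U = 61787 \cdot \frac{1}{167924} + 27628 \left(- \frac{1}{183489}\right) = \frac{61787}{167924} - \frac{27628}{183489} = \frac{6697830571}{30812206836} \approx 0.21738$)
$\frac{211047}{500084} + \frac{D}{U} = \frac{211047}{500084} + \frac{676}{\frac{6697830571}{30812206836}} = 211047 \cdot \frac{1}{500084} + 676 \cdot \frac{30812206836}{6697830571} = \frac{211047}{500084} + \frac{20829051821136}{6697830571} = \frac{10417689107969493261}{3349477903267964}$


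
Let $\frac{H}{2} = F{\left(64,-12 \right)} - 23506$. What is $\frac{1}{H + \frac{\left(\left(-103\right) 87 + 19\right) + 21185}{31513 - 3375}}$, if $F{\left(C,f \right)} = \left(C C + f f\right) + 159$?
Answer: $- \frac{2558}{97750299} \approx -2.6169 \cdot 10^{-5}$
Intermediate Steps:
$F{\left(C,f \right)} = 159 + C^{2} + f^{2}$ ($F{\left(C,f \right)} = \left(C^{2} + f^{2}\right) + 159 = 159 + C^{2} + f^{2}$)
$H = -38214$ ($H = 2 \left(\left(159 + 64^{2} + \left(-12\right)^{2}\right) - 23506\right) = 2 \left(\left(159 + 4096 + 144\right) - 23506\right) = 2 \left(4399 - 23506\right) = 2 \left(-19107\right) = -38214$)
$\frac{1}{H + \frac{\left(\left(-103\right) 87 + 19\right) + 21185}{31513 - 3375}} = \frac{1}{-38214 + \frac{\left(\left(-103\right) 87 + 19\right) + 21185}{31513 - 3375}} = \frac{1}{-38214 + \frac{\left(-8961 + 19\right) + 21185}{28138}} = \frac{1}{-38214 + \left(-8942 + 21185\right) \frac{1}{28138}} = \frac{1}{-38214 + 12243 \cdot \frac{1}{28138}} = \frac{1}{-38214 + \frac{1113}{2558}} = \frac{1}{- \frac{97750299}{2558}} = - \frac{2558}{97750299}$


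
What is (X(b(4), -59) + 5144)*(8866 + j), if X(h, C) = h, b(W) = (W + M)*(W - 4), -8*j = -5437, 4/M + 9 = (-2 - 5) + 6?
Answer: 49102695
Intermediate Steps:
M = -⅖ (M = 4/(-9 + ((-2 - 5) + 6)) = 4/(-9 + (-7 + 6)) = 4/(-9 - 1) = 4/(-10) = 4*(-⅒) = -⅖ ≈ -0.40000)
j = 5437/8 (j = -⅛*(-5437) = 5437/8 ≈ 679.63)
b(W) = (-4 + W)*(-⅖ + W) (b(W) = (W - ⅖)*(W - 4) = (-⅖ + W)*(-4 + W) = (-4 + W)*(-⅖ + W))
(X(b(4), -59) + 5144)*(8866 + j) = ((8/5 + 4² - 22/5*4) + 5144)*(8866 + 5437/8) = ((8/5 + 16 - 88/5) + 5144)*(76365/8) = (0 + 5144)*(76365/8) = 5144*(76365/8) = 49102695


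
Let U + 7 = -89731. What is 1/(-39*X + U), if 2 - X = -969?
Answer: -1/127607 ≈ -7.8366e-6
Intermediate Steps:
X = 971 (X = 2 - 1*(-969) = 2 + 969 = 971)
U = -89738 (U = -7 - 89731 = -89738)
1/(-39*X + U) = 1/(-39*971 - 89738) = 1/(-37869 - 89738) = 1/(-127607) = -1/127607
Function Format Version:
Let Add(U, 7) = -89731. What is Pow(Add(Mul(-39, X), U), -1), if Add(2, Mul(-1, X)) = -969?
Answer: Rational(-1, 127607) ≈ -7.8366e-6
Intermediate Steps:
X = 971 (X = Add(2, Mul(-1, -969)) = Add(2, 969) = 971)
U = -89738 (U = Add(-7, -89731) = -89738)
Pow(Add(Mul(-39, X), U), -1) = Pow(Add(Mul(-39, 971), -89738), -1) = Pow(Add(-37869, -89738), -1) = Pow(-127607, -1) = Rational(-1, 127607)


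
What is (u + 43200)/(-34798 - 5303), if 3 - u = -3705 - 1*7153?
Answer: -54061/40101 ≈ -1.3481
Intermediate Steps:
u = 10861 (u = 3 - (-3705 - 1*7153) = 3 - (-3705 - 7153) = 3 - 1*(-10858) = 3 + 10858 = 10861)
(u + 43200)/(-34798 - 5303) = (10861 + 43200)/(-34798 - 5303) = 54061/(-40101) = 54061*(-1/40101) = -54061/40101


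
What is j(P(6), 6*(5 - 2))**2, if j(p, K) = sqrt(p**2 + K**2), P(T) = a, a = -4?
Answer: 340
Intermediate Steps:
P(T) = -4
j(p, K) = sqrt(K**2 + p**2)
j(P(6), 6*(5 - 2))**2 = (sqrt((6*(5 - 2))**2 + (-4)**2))**2 = (sqrt((6*3)**2 + 16))**2 = (sqrt(18**2 + 16))**2 = (sqrt(324 + 16))**2 = (sqrt(340))**2 = (2*sqrt(85))**2 = 340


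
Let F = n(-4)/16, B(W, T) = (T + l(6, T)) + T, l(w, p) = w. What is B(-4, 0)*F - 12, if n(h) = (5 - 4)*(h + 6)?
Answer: -45/4 ≈ -11.250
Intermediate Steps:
n(h) = 6 + h (n(h) = 1*(6 + h) = 6 + h)
B(W, T) = 6 + 2*T (B(W, T) = (T + 6) + T = (6 + T) + T = 6 + 2*T)
F = 1/8 (F = (6 - 4)/16 = 2*(1/16) = 1/8 ≈ 0.12500)
B(-4, 0)*F - 12 = (6 + 2*0)*(1/8) - 12 = (6 + 0)*(1/8) - 12 = 6*(1/8) - 12 = 3/4 - 12 = -45/4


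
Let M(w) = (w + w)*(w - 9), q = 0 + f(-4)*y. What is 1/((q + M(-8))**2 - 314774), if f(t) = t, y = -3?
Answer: -1/234118 ≈ -4.2714e-6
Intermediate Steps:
q = 12 (q = 0 - 4*(-3) = 0 + 12 = 12)
M(w) = 2*w*(-9 + w) (M(w) = (2*w)*(-9 + w) = 2*w*(-9 + w))
1/((q + M(-8))**2 - 314774) = 1/((12 + 2*(-8)*(-9 - 8))**2 - 314774) = 1/((12 + 2*(-8)*(-17))**2 - 314774) = 1/((12 + 272)**2 - 314774) = 1/(284**2 - 314774) = 1/(80656 - 314774) = 1/(-234118) = -1/234118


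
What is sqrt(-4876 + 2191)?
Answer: I*sqrt(2685) ≈ 51.817*I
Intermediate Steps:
sqrt(-4876 + 2191) = sqrt(-2685) = I*sqrt(2685)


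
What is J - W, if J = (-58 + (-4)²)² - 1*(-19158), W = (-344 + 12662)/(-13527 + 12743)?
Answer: 8207583/392 ≈ 20938.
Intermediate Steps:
W = -6159/392 (W = 12318/(-784) = 12318*(-1/784) = -6159/392 ≈ -15.712)
J = 20922 (J = (-58 + 16)² + 19158 = (-42)² + 19158 = 1764 + 19158 = 20922)
J - W = 20922 - 1*(-6159/392) = 20922 + 6159/392 = 8207583/392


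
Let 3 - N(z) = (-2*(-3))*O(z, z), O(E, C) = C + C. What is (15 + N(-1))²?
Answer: 900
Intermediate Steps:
O(E, C) = 2*C
N(z) = 3 - 12*z (N(z) = 3 - (-2*(-3))*2*z = 3 - 6*2*z = 3 - 12*z)
(15 + N(-1))² = (15 + (3 - 12*(-1)))² = (15 + (3 + 12))² = (15 + 15)² = 30² = 900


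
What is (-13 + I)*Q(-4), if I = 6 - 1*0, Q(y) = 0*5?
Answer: 0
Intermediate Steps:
Q(y) = 0
I = 6 (I = 6 + 0 = 6)
(-13 + I)*Q(-4) = (-13 + 6)*0 = -7*0 = 0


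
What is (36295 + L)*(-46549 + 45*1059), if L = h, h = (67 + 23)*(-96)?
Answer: 30586430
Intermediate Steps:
h = -8640 (h = 90*(-96) = -8640)
L = -8640
(36295 + L)*(-46549 + 45*1059) = (36295 - 8640)*(-46549 + 45*1059) = 27655*(-46549 + 47655) = 27655*1106 = 30586430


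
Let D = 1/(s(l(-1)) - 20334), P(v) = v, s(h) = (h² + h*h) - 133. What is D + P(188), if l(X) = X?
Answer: 3847419/20465 ≈ 188.00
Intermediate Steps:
s(h) = -133 + 2*h² (s(h) = (h² + h²) - 133 = 2*h² - 133 = -133 + 2*h²)
D = -1/20465 (D = 1/((-133 + 2*(-1)²) - 20334) = 1/((-133 + 2*1) - 20334) = 1/((-133 + 2) - 20334) = 1/(-131 - 20334) = 1/(-20465) = -1/20465 ≈ -4.8864e-5)
D + P(188) = -1/20465 + 188 = 3847419/20465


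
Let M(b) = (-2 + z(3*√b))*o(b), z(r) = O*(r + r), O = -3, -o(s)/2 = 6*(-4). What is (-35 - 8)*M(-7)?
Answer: 4128 + 37152*I*√7 ≈ 4128.0 + 98295.0*I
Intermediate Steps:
o(s) = 48 (o(s) = -12*(-4) = -2*(-24) = 48)
z(r) = -6*r (z(r) = -3*(r + r) = -6*r)
M(b) = -96 - 864*√b (M(b) = (-2 - 18*√b)*48 = -96 - 864*√b)
(-35 - 8)*M(-7) = (-35 - 8)*(-96 - 864*I*√7) = -43*(-96 - 864*I*√7) = 4128 + 37152*I*√7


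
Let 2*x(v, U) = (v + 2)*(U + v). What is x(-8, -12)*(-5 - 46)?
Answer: -3060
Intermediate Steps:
x(v, U) = (2 + v)*(U + v)/2 (x(v, U) = ((v + 2)*(U + v))/2 = ((2 + v)*(U + v))/2 = (2 + v)*(U + v)/2)
x(-8, -12)*(-5 - 46) = (-12 - 8 + (1/2)*(-8)**2 + (1/2)*(-12)*(-8))*(-5 - 46) = (-12 - 8 + (1/2)*64 + 48)*(-51) = (-12 - 8 + 32 + 48)*(-51) = 60*(-51) = -3060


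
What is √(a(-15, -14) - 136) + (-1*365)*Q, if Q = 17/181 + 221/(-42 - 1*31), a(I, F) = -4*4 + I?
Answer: 193800/181 + I*√167 ≈ 1070.7 + 12.923*I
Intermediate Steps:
a(I, F) = -16 + I
Q = -38760/13213 (Q = 17*(1/181) + 221/(-42 - 31) = 17/181 + 221/(-73) = 17/181 + 221*(-1/73) = 17/181 - 221/73 = -38760/13213 ≈ -2.9335)
√(a(-15, -14) - 136) + (-1*365)*Q = √((-16 - 15) - 136) - 1*365*(-38760/13213) = √(-31 - 136) - 365*(-38760/13213) = √(-167) + 193800/181 = I*√167 + 193800/181 = 193800/181 + I*√167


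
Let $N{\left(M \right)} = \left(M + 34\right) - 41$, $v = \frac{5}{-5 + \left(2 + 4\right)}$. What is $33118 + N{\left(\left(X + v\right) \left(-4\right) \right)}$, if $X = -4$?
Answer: $33107$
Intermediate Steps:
$v = 5$ ($v = \frac{5}{-5 + 6} = \frac{5}{1} = 5 \cdot 1 = 5$)
$N{\left(M \right)} = -7 + M$ ($N{\left(M \right)} = \left(34 + M\right) - 41 = -7 + M$)
$33118 + N{\left(\left(X + v\right) \left(-4\right) \right)} = 33118 - \left(7 - \left(-4 + 5\right) \left(-4\right)\right) = 33118 + \left(-7 + 1 \left(-4\right)\right) = 33118 - 11 = 33107$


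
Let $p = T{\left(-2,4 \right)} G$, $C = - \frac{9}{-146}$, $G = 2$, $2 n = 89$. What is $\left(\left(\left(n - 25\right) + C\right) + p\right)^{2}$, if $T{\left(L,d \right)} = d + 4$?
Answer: $\frac{6739216}{5329} \approx 1264.6$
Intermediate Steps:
$n = \frac{89}{2}$ ($n = \frac{1}{2} \cdot 89 = \frac{89}{2} \approx 44.5$)
$T{\left(L,d \right)} = 4 + d$
$C = \frac{9}{146}$ ($C = \left(-9\right) \left(- \frac{1}{146}\right) = \frac{9}{146} \approx 0.061644$)
$p = 16$ ($p = \left(4 + 4\right) 2 = 8 \cdot 2 = 16$)
$\left(\left(\left(n - 25\right) + C\right) + p\right)^{2} = \left(\left(\left(\frac{89}{2} - 25\right) + \frac{9}{146}\right) + 16\right)^{2} = \left(\left(\frac{39}{2} + \frac{9}{146}\right) + 16\right)^{2} = \left(\frac{1428}{73} + 16\right)^{2} = \left(\frac{2596}{73}\right)^{2} = \frac{6739216}{5329}$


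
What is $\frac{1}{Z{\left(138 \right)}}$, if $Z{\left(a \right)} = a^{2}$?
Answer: $\frac{1}{19044} \approx 5.251 \cdot 10^{-5}$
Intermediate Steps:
$\frac{1}{Z{\left(138 \right)}} = \frac{1}{138^{2}} = \frac{1}{19044}$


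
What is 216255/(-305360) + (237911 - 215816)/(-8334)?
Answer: -94991093/28276336 ≈ -3.3594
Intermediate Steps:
216255/(-305360) + (237911 - 215816)/(-8334) = 216255*(-1/305360) + 22095*(-1/8334) = -43251/61072 - 2455/926 = -94991093/28276336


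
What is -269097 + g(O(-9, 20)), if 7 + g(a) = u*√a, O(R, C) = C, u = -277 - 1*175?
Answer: -269104 - 904*√5 ≈ -2.7113e+5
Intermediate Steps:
u = -452 (u = -277 - 175 = -452)
g(a) = -7 - 452*√a
-269097 + g(O(-9, 20)) = -269097 + (-7 - 904*√5) = -269104 - 904*√5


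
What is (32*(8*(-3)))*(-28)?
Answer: 21504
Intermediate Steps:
(32*(8*(-3)))*(-28) = (32*(-24))*(-28) = -768*(-28) = 21504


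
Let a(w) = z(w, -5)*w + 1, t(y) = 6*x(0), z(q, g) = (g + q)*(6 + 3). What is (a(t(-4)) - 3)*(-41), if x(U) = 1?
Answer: -2132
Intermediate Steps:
z(q, g) = 9*g + 9*q (z(q, g) = (g + q)*9 = 9*g + 9*q)
t(y) = 6 (t(y) = 6*1 = 6)
a(w) = 1 + w*(-45 + 9*w) (a(w) = (9*(-5) + 9*w)*w + 1 = (-45 + 9*w)*w + 1 = w*(-45 + 9*w) + 1 = 1 + w*(-45 + 9*w))
(a(t(-4)) - 3)*(-41) = ((1 + 9*6*(-5 + 6)) - 3)*(-41) = ((1 + 9*6*1) - 3)*(-41) = ((1 + 54) - 3)*(-41) = (55 - 3)*(-41) = 52*(-41) = -2132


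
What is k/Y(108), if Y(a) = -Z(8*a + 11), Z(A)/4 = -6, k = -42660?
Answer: -3555/2 ≈ -1777.5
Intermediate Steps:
Z(A) = -24 (Z(A) = 4*(-6) = -24)
Y(a) = 24 (Y(a) = -1*(-24) = 24)
k/Y(108) = -42660/24 = -42660*1/24 = -3555/2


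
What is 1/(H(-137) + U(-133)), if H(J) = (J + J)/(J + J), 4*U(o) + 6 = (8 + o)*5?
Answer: -4/627 ≈ -0.0063796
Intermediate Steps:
U(o) = 17/2 + 5*o/4 (U(o) = -3/2 + ((8 + o)*5)/4 = -3/2 + (40 + 5*o)/4 = -3/2 + (10 + 5*o/4) = 17/2 + 5*o/4)
H(J) = 1 (H(J) = (2*J)/((2*J)) = (2*J)*(1/(2*J)) = 1)
1/(H(-137) + U(-133)) = 1/(1 + (17/2 + (5/4)*(-133))) = 1/(1 + (17/2 - 665/4)) = 1/(1 - 631/4) = 1/(-627/4) = -4/627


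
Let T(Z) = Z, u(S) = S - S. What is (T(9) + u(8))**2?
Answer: 81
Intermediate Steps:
u(S) = 0
(T(9) + u(8))**2 = (9 + 0)**2 = 9**2 = 81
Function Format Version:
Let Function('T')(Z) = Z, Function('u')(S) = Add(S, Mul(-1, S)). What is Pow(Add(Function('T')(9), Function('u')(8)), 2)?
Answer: 81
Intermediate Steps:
Function('u')(S) = 0
Pow(Add(Function('T')(9), Function('u')(8)), 2) = Pow(Add(9, 0), 2) = Pow(9, 2) = 81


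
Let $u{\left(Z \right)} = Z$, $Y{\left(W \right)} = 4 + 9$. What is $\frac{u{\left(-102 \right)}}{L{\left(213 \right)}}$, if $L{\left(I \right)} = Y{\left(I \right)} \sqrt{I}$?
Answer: $- \frac{34 \sqrt{213}}{923} \approx -0.53761$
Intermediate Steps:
$Y{\left(W \right)} = 13$
$L{\left(I \right)} = 13 \sqrt{I}$
$\frac{u{\left(-102 \right)}}{L{\left(213 \right)}} = - \frac{102}{13 \sqrt{213}} = - 102 \frac{\sqrt{213}}{2769} = - \frac{34 \sqrt{213}}{923}$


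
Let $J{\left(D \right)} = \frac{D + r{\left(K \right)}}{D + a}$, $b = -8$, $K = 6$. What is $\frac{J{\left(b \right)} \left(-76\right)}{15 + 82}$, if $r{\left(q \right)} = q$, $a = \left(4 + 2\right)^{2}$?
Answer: $\frac{38}{679} \approx 0.055965$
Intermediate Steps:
$a = 36$ ($a = 6^{2} = 36$)
$J{\left(D \right)} = \frac{6 + D}{36 + D}$ ($J{\left(D \right)} = \frac{D + 6}{D + 36} = \frac{6 + D}{36 + D}$)
$\frac{J{\left(b \right)} \left(-76\right)}{15 + 82} = \frac{\frac{6 - 8}{36 - 8} \left(-76\right)}{15 + 82} = \frac{\frac{1}{28} \left(-2\right) \left(-76\right)}{97} = \frac{1}{28} \left(-2\right) \left(-76\right) \frac{1}{97} = \left(- \frac{1}{14}\right) \left(-76\right) \frac{1}{97} = \frac{38}{7} \cdot \frac{1}{97} = \frac{38}{679}$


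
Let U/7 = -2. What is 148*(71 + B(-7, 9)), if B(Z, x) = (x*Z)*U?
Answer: 141044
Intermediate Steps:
U = -14 (U = 7*(-2) = -14)
B(Z, x) = -14*Z*x (B(Z, x) = (x*Z)*(-14) = (Z*x)*(-14) = -14*Z*x)
148*(71 + B(-7, 9)) = 148*(71 - 14*(-7)*9) = 148*(71 + 882) = 148*953 = 141044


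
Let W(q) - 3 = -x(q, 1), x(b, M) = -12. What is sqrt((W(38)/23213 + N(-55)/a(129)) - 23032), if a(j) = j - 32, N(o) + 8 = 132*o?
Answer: 33*I*sqrt(107577222562969)/2251661 ≈ 152.01*I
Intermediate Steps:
N(o) = -8 + 132*o
W(q) = 15 (W(q) = 3 - 1*(-12) = 3 + 12 = 15)
a(j) = -32 + j
sqrt((W(38)/23213 + N(-55)/a(129)) - 23032) = sqrt((15/23213 + (-8 + 132*(-55))/(-32 + 129)) - 23032) = sqrt((15*(1/23213) + (-8 - 7260)/97) - 23032) = sqrt((15/23213 - 7268*1/97) - 23032) = sqrt((15/23213 - 7268/97) - 23032) = sqrt(-168710629/2251661 - 23032) = sqrt(-52028966781/2251661) = 33*I*sqrt(107577222562969)/2251661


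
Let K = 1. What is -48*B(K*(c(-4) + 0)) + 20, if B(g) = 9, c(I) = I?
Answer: -412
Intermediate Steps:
-48*B(K*(c(-4) + 0)) + 20 = -48*9 + 20 = -432 + 20 = -412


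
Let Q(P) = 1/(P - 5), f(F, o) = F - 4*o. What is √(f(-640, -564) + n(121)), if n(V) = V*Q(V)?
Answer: √5439733/58 ≈ 40.212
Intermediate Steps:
Q(P) = 1/(-5 + P)
n(V) = V/(-5 + V)
√(f(-640, -564) + n(121)) = √((-640 - 4*(-564)) + 121/(-5 + 121)) = √((-640 + 2256) + 121/116) = √(1616 + 121*(1/116)) = √(1616 + 121/116) = √(187577/116) = √5439733/58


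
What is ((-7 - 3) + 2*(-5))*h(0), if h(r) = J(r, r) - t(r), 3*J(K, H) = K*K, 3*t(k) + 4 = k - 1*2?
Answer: -40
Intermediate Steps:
t(k) = -2 + k/3 (t(k) = -4/3 + (k - 1*2)/3 = -4/3 + (k - 2)/3 = -4/3 + (-2 + k)/3 = -4/3 + (-⅔ + k/3) = -2 + k/3)
J(K, H) = K²/3 (J(K, H) = (K*K)/3 = K²/3)
h(r) = 2 - r/3 + r²/3 (h(r) = r²/3 - (-2 + r/3) = r²/3 + (2 - r/3) = 2 - r/3 + r²/3)
((-7 - 3) + 2*(-5))*h(0) = ((-7 - 3) + 2*(-5))*(2 - ⅓*0 + (⅓)*0²) = (-10 - 10)*(2 + 0 + (⅓)*0) = -20*(2 + 0 + 0) = -20*2 = -40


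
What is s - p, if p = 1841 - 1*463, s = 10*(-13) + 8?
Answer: -1500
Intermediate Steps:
s = -122 (s = -130 + 8 = -122)
p = 1378 (p = 1841 - 463 = 1378)
s - p = -122 - 1*1378 = -122 - 1378 = -1500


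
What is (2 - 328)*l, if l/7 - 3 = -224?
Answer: 504322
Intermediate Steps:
l = -1547 (l = 21 + 7*(-224) = 21 - 1568 = -1547)
(2 - 328)*l = (2 - 328)*(-1547) = -326*(-1547) = 504322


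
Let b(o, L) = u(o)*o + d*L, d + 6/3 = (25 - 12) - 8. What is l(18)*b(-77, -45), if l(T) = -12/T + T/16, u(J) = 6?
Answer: -2189/8 ≈ -273.63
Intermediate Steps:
d = 3 (d = -2 + ((25 - 12) - 8) = -2 + (13 - 8) = -2 + 5 = 3)
l(T) = -12/T + T/16 (l(T) = -12/T + T*(1/16) = -12/T + T/16)
b(o, L) = 3*L + 6*o (b(o, L) = 6*o + 3*L = 3*L + 6*o)
l(18)*b(-77, -45) = (-12/18 + (1/16)*18)*(3*(-45) + 6*(-77)) = (-12*1/18 + 9/8)*(-135 - 462) = (-⅔ + 9/8)*(-597) = (11/24)*(-597) = -2189/8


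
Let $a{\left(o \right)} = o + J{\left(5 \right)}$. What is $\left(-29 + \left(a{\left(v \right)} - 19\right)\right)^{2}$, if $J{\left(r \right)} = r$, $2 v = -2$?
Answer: $1936$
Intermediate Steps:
$v = -1$ ($v = \frac{1}{2} \left(-2\right) = -1$)
$a{\left(o \right)} = 5 + o$ ($a{\left(o \right)} = o + 5 = 5 + o$)
$\left(-29 + \left(a{\left(v \right)} - 19\right)\right)^{2} = \left(-29 + \left(\left(5 - 1\right) - 19\right)\right)^{2} = \left(-29 + \left(4 - 19\right)\right)^{2} = \left(-29 - 15\right)^{2} = \left(-44\right)^{2} = 1936$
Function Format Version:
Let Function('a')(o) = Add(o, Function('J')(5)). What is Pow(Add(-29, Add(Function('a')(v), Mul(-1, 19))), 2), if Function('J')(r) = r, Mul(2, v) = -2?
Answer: 1936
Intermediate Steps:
v = -1 (v = Mul(Rational(1, 2), -2) = -1)
Function('a')(o) = Add(5, o) (Function('a')(o) = Add(o, 5) = Add(5, o))
Pow(Add(-29, Add(Function('a')(v), Mul(-1, 19))), 2) = Pow(Add(-29, Add(Add(5, -1), Mul(-1, 19))), 2) = Pow(Add(-29, Add(4, -19)), 2) = Pow(Add(-29, -15), 2) = Pow(-44, 2) = 1936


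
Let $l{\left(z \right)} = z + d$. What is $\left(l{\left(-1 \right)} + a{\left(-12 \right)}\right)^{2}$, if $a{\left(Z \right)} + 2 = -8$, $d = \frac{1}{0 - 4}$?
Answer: $\frac{2025}{16} \approx 126.56$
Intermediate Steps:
$d = - \frac{1}{4}$ ($d = \frac{1}{-4} = - \frac{1}{4} \approx -0.25$)
$a{\left(Z \right)} = -10$ ($a{\left(Z \right)} = -2 - 8 = -10$)
$l{\left(z \right)} = - \frac{1}{4} + z$ ($l{\left(z \right)} = z - \frac{1}{4} = - \frac{1}{4} + z$)
$\left(l{\left(-1 \right)} + a{\left(-12 \right)}\right)^{2} = \left(\left(- \frac{1}{4} - 1\right) - 10\right)^{2} = \left(- \frac{5}{4} - 10\right)^{2} = \left(- \frac{45}{4}\right)^{2} = \frac{2025}{16}$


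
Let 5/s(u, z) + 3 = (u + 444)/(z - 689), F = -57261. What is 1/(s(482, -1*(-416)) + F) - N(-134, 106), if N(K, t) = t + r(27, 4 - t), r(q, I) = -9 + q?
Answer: -2478061237/19984362 ≈ -124.00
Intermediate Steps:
N(K, t) = 18 + t (N(K, t) = t + (-9 + 27) = t + 18 = 18 + t)
s(u, z) = 5/(-3 + (444 + u)/(-689 + z)) (s(u, z) = 5/(-3 + (u + 444)/(z - 689)) = 5/(-3 + (444 + u)/(-689 + z)))
1/(s(482, -1*(-416)) + F) - N(-134, 106) = 1/(5*(-689 - 1*(-416))/(2511 + 482 - (-3)*(-416)) - 57261) - (18 + 106) = 1/(5*(-689 + 416)/(2511 + 482 - 3*416) - 57261) - 1*124 = 1/(5*(-273)/(2511 + 482 - 1248) - 57261) - 124 = 1/(5*(-273)/1745 - 57261) - 124 = 1/(5*(1/1745)*(-273) - 57261) - 124 = 1/(-273/349 - 57261) - 124 = 1/(-19984362/349) - 124 = -349/19984362 - 124 = -2478061237/19984362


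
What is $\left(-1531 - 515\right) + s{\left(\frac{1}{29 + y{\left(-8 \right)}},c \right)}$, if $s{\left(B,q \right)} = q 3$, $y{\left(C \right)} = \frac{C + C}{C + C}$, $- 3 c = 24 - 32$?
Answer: $-2038$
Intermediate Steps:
$c = \frac{8}{3}$ ($c = - \frac{24 - 32}{3} = \left(- \frac{1}{3}\right) \left(-8\right) = \frac{8}{3} \approx 2.6667$)
$y{\left(C \right)} = 1$ ($y{\left(C \right)} = \frac{2 C}{2 C} = 2 C \frac{1}{2 C} = 1$)
$s{\left(B,q \right)} = 3 q$
$\left(-1531 - 515\right) + s{\left(\frac{1}{29 + y{\left(-8 \right)}},c \right)} = \left(-1531 - 515\right) + 3 \cdot \frac{8}{3} = -2046 + 8 = -2038$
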